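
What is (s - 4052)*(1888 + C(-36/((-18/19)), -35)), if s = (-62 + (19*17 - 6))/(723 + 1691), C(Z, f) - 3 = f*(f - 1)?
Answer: -1812987719/142 ≈ -1.2768e+7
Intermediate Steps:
C(Z, f) = 3 + f*(-1 + f) (C(Z, f) = 3 + f*(f - 1) = 3 + f*(-1 + f))
s = 15/142 (s = (-62 + (323 - 6))/2414 = (-62 + 317)*(1/2414) = 255*(1/2414) = 15/142 ≈ 0.10563)
(s - 4052)*(1888 + C(-36/((-18/19)), -35)) = (15/142 - 4052)*(1888 + (3 + (-35)**2 - 1*(-35))) = -575369*(1888 + (3 + 1225 + 35))/142 = -575369*(1888 + 1263)/142 = -575369/142*3151 = -1812987719/142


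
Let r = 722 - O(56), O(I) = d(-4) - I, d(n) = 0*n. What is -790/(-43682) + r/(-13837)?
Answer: -11526683/302213917 ≈ -0.038141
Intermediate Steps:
d(n) = 0
O(I) = -I (O(I) = 0 - I = -I)
r = 778 (r = 722 - (-1)*56 = 722 - 1*(-56) = 722 + 56 = 778)
-790/(-43682) + r/(-13837) = -790/(-43682) + 778/(-13837) = -790*(-1/43682) + 778*(-1/13837) = 395/21841 - 778/13837 = -11526683/302213917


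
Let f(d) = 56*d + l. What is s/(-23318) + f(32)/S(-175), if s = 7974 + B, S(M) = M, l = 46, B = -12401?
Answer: -42083759/4080650 ≈ -10.313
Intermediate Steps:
s = -4427 (s = 7974 - 12401 = -4427)
f(d) = 46 + 56*d (f(d) = 56*d + 46 = 46 + 56*d)
s/(-23318) + f(32)/S(-175) = -4427/(-23318) + (46 + 56*32)/(-175) = -4427*(-1/23318) + (46 + 1792)*(-1/175) = 4427/23318 + 1838*(-1/175) = 4427/23318 - 1838/175 = -42083759/4080650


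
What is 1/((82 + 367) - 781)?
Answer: -1/332 ≈ -0.0030120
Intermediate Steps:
1/((82 + 367) - 781) = 1/(449 - 781) = 1/(-332) = -1/332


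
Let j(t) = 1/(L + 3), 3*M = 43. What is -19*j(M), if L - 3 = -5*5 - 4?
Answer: 19/23 ≈ 0.82609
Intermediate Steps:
M = 43/3 (M = (⅓)*43 = 43/3 ≈ 14.333)
L = -26 (L = 3 + (-5*5 - 4) = 3 + (-25 - 4) = 3 - 29 = -26)
j(t) = -1/23 (j(t) = 1/(-26 + 3) = 1/(-23) = -1/23)
-19*j(M) = -19*(-1/23) = 19/23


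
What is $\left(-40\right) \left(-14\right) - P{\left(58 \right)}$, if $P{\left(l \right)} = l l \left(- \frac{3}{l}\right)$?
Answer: $734$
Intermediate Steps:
$P{\left(l \right)} = - 3 l$ ($P{\left(l \right)} = l^{2} \left(- \frac{3}{l}\right) = - 3 l$)
$\left(-40\right) \left(-14\right) - P{\left(58 \right)} = \left(-40\right) \left(-14\right) - \left(-3\right) 58 = 560 - -174 = 560 + 174 = 734$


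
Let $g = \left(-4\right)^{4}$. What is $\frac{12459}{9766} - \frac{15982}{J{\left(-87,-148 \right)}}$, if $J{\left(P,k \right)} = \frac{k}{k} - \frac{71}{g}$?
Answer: $- \frac{39954229357}{1806710} \approx -22114.0$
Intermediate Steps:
$g = 256$
$J{\left(P,k \right)} = \frac{185}{256}$ ($J{\left(P,k \right)} = \frac{k}{k} - \frac{71}{256} = 1 - \frac{71}{256} = \frac{185}{256}$)
$\frac{12459}{9766} - \frac{15982}{J{\left(-87,-148 \right)}} = \frac{12459}{9766} - \frac{15982}{\frac{185}{256}} = 12459 \cdot \frac{1}{9766} - \frac{4091392}{185} = \frac{12459}{9766} - \frac{4091392}{185} = - \frac{39954229357}{1806710}$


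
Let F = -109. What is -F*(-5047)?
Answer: -550123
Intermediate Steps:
-F*(-5047) = -1*(-109)*(-5047) = 109*(-5047) = -550123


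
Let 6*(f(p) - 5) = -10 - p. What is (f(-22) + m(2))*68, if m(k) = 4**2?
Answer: 1564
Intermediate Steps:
m(k) = 16
f(p) = 10/3 - p/6 (f(p) = 5 + (-10 - p)/6 = 5 + (-5/3 - p/6) = 10/3 - p/6)
(f(-22) + m(2))*68 = ((10/3 - 1/6*(-22)) + 16)*68 = ((10/3 + 11/3) + 16)*68 = (7 + 16)*68 = 23*68 = 1564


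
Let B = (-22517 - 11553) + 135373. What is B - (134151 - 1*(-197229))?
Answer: -230077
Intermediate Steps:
B = 101303 (B = -34070 + 135373 = 101303)
B - (134151 - 1*(-197229)) = 101303 - (134151 - 1*(-197229)) = 101303 - (134151 + 197229) = 101303 - 1*331380 = 101303 - 331380 = -230077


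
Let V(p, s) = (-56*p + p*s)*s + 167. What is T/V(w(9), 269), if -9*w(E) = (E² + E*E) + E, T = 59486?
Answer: -29743/544238 ≈ -0.054651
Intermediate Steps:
w(E) = -2*E²/9 - E/9 (w(E) = -((E² + E*E) + E)/9 = -((E² + E²) + E)/9 = -(2*E² + E)/9 = -(E + 2*E²)/9 = -2*E²/9 - E/9)
V(p, s) = 167 + s*(-56*p + p*s) (V(p, s) = s*(-56*p + p*s) + 167 = 167 + s*(-56*p + p*s))
T/V(w(9), 269) = 59486/(167 - ⅑*9*(1 + 2*9)*269² - 56*(-⅑*9*(1 + 2*9))*269) = 59486/(167 - ⅑*9*(1 + 18)*72361 - 56*(-⅑*9*(1 + 18))*269) = 59486/(167 - ⅑*9*19*72361 - 56*(-⅑*9*19)*269) = 59486/(167 - 19*72361 - 56*(-19)*269) = 59486/(167 - 1374859 + 286216) = 59486/(-1088476) = 59486*(-1/1088476) = -29743/544238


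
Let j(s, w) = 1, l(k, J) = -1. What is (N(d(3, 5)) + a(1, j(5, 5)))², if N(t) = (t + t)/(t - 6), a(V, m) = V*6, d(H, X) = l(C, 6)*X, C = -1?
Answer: 5776/121 ≈ 47.736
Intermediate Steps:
d(H, X) = -X
a(V, m) = 6*V
N(t) = 2*t/(-6 + t) (N(t) = (2*t)/(-6 + t) = 2*t/(-6 + t))
(N(d(3, 5)) + a(1, j(5, 5)))² = (2*(-1*5)/(-6 - 1*5) + 6*1)² = (2*(-5)/(-6 - 5) + 6)² = (2*(-5)/(-11) + 6)² = (2*(-5)*(-1/11) + 6)² = (10/11 + 6)² = (76/11)² = 5776/121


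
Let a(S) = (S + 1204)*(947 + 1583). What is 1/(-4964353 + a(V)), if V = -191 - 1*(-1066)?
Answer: 1/295517 ≈ 3.3839e-6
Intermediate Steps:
V = 875 (V = -191 + 1066 = 875)
a(S) = 3046120 + 2530*S (a(S) = (1204 + S)*2530 = 3046120 + 2530*S)
1/(-4964353 + a(V)) = 1/(-4964353 + (3046120 + 2530*875)) = 1/(-4964353 + (3046120 + 2213750)) = 1/(-4964353 + 5259870) = 1/295517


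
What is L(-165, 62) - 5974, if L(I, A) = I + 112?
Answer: -6027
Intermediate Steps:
L(I, A) = 112 + I
L(-165, 62) - 5974 = (112 - 165) - 5974 = -53 - 5974 = -6027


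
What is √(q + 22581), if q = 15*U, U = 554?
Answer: √30891 ≈ 175.76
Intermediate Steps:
q = 8310 (q = 15*554 = 8310)
√(q + 22581) = √(8310 + 22581) = √30891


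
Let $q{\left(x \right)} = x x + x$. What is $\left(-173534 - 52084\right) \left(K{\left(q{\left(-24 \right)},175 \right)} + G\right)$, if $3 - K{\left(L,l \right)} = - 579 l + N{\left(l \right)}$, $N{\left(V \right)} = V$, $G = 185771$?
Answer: $-64735219032$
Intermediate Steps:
$q{\left(x \right)} = x + x^{2}$ ($q{\left(x \right)} = x^{2} + x = x + x^{2}$)
$K{\left(L,l \right)} = 3 + 578 l$ ($K{\left(L,l \right)} = 3 - \left(- 579 l + l\right) = 3 - - 578 l = 3 + 578 l$)
$\left(-173534 - 52084\right) \left(K{\left(q{\left(-24 \right)},175 \right)} + G\right) = \left(-173534 - 52084\right) \left(\left(3 + 578 \cdot 175\right) + 185771\right) = - 225618 \left(\left(3 + 101150\right) + 185771\right) = - 225618 \left(101153 + 185771\right) = \left(-225618\right) 286924 = -64735219032$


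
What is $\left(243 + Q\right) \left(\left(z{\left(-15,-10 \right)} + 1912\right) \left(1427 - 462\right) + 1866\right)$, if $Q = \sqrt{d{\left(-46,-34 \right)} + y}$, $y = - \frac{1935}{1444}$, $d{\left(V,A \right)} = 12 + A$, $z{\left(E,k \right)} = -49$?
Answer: $437317623 + \frac{94719 i \sqrt{33703}}{2} \approx 4.3732 \cdot 10^{8} + 8.6944 \cdot 10^{6} i$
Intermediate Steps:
$y = - \frac{1935}{1444}$ ($y = \left(-1935\right) \frac{1}{1444} = - \frac{1935}{1444} \approx -1.34$)
$Q = \frac{i \sqrt{33703}}{38}$ ($Q = \sqrt{\left(12 - 34\right) - \frac{1935}{1444}} = \sqrt{-22 - \frac{1935}{1444}} = \sqrt{- \frac{33703}{1444}} = \frac{i \sqrt{33703}}{38} \approx 4.8312 i$)
$\left(243 + Q\right) \left(\left(z{\left(-15,-10 \right)} + 1912\right) \left(1427 - 462\right) + 1866\right) = \left(243 + \frac{i \sqrt{33703}}{38}\right) \left(\left(-49 + 1912\right) \left(1427 - 462\right) + 1866\right) = \left(243 + \frac{i \sqrt{33703}}{38}\right) \left(1863 \cdot 965 + 1866\right) = \left(243 + \frac{i \sqrt{33703}}{38}\right) \left(1797795 + 1866\right) = \left(243 + \frac{i \sqrt{33703}}{38}\right) 1799661 = 437317623 + \frac{94719 i \sqrt{33703}}{2}$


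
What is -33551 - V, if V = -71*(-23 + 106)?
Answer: -27658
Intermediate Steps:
V = -5893 (V = -71*83 = -5893)
-33551 - V = -33551 - 1*(-5893) = -33551 + 5893 = -27658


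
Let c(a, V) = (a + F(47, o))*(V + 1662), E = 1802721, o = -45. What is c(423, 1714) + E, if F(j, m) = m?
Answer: 3078849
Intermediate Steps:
c(a, V) = (-45 + a)*(1662 + V) (c(a, V) = (a - 45)*(V + 1662) = (-45 + a)*(1662 + V))
c(423, 1714) + E = (-74790 - 45*1714 + 1662*423 + 1714*423) + 1802721 = (-74790 - 77130 + 703026 + 725022) + 1802721 = 1276128 + 1802721 = 3078849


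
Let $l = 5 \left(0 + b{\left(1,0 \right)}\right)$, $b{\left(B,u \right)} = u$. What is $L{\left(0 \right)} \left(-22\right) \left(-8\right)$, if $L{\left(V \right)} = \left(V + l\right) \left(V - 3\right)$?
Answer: $0$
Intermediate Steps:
$l = 0$ ($l = 5 \left(0 + 0\right) = 5 \cdot 0 = 0$)
$L{\left(V \right)} = V \left(-3 + V\right)$ ($L{\left(V \right)} = \left(V + 0\right) \left(V - 3\right) = V \left(-3 + V\right)$)
$L{\left(0 \right)} \left(-22\right) \left(-8\right) = 0 \left(-3 + 0\right) \left(-22\right) \left(-8\right) = 0 \left(-3\right) \left(-22\right) \left(-8\right) = 0 \left(-22\right) \left(-8\right) = 0 \left(-8\right) = 0$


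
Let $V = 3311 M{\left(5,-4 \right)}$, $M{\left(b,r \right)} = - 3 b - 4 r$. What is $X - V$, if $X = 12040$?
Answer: $8729$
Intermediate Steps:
$M{\left(b,r \right)} = - 4 r - 3 b$
$V = 3311$ ($V = 3311 \left(\left(-4\right) \left(-4\right) - 15\right) = 3311 \left(16 - 15\right) = 3311 \cdot 1 = 3311$)
$X - V = 12040 - 3311 = 8729$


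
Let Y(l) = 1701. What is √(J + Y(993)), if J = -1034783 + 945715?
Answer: 7*I*√1783 ≈ 295.58*I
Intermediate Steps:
J = -89068
√(J + Y(993)) = √(-89068 + 1701) = √(-87367) = 7*I*√1783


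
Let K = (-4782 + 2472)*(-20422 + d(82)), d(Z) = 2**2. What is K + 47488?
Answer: 47213068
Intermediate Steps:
d(Z) = 4
K = 47165580 (K = (-4782 + 2472)*(-20422 + 4) = -2310*(-20418) = 47165580)
K + 47488 = 47165580 + 47488 = 47213068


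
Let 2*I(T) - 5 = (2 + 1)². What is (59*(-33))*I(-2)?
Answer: -13629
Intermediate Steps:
I(T) = 7 (I(T) = 5/2 + (2 + 1)²/2 = 5/2 + (½)*3² = 5/2 + (½)*9 = 5/2 + 9/2 = 7)
(59*(-33))*I(-2) = (59*(-33))*7 = -1947*7 = -13629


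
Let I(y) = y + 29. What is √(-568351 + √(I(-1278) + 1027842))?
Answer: √(-568351 + √1026593) ≈ 753.22*I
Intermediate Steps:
I(y) = 29 + y
√(-568351 + √(I(-1278) + 1027842)) = √(-568351 + √((29 - 1278) + 1027842)) = √(-568351 + √(-1249 + 1027842)) = √(-568351 + √1026593)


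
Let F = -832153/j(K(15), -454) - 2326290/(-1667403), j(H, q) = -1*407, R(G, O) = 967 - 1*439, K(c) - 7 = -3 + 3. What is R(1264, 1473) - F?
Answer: -343387657867/226211007 ≈ -1518.0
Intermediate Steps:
K(c) = 7 (K(c) = 7 + (-3 + 3) = 7 + 0 = 7)
R(G, O) = 528 (R(G, O) = 967 - 439 = 528)
j(H, q) = -407
F = 462827069563/226211007 (F = -832153/(-407) - 2326290/(-1667403) = -832153*(-1/407) - 2326290*(-1/1667403) = 832153/407 + 775430/555801 = 462827069563/226211007 ≈ 2046.0)
R(1264, 1473) - F = 528 - 1*462827069563/226211007 = 528 - 462827069563/226211007 = -343387657867/226211007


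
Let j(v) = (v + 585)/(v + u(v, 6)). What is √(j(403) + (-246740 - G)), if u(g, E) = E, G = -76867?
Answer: I*√28416121221/409 ≈ 412.15*I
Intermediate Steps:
j(v) = (585 + v)/(6 + v) (j(v) = (v + 585)/(v + 6) = (585 + v)/(6 + v))
√(j(403) + (-246740 - G)) = √((585 + 403)/(6 + 403) + (-246740 - 1*(-76867))) = √(988/409 + (-246740 + 76867)) = √((1/409)*988 - 169873) = √(988/409 - 169873) = √(-69477069/409) = I*√28416121221/409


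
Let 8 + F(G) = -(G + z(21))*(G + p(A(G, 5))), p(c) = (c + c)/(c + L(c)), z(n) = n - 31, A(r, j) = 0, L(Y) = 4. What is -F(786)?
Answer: 609944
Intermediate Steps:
z(n) = -31 + n
p(c) = 2*c/(4 + c) (p(c) = (c + c)/(c + 4) = (2*c)/(4 + c) = 2*c/(4 + c))
F(G) = -8 - G*(-10 + G) (F(G) = -8 - (G + (-31 + 21))*(G + 2*0/(4 + 0)) = -8 - (G - 10)*(G + 2*0/4) = -8 - (-10 + G)*(G + 2*0*(¼)) = -8 - (-10 + G)*(G + 0) = -8 - (-10 + G)*G = -8 - G*(-10 + G))
-F(786) = -(-8 - 1*786² + 10*786) = -(-8 - 1*617796 + 7860) = -(-8 - 617796 + 7860) = -1*(-609944) = 609944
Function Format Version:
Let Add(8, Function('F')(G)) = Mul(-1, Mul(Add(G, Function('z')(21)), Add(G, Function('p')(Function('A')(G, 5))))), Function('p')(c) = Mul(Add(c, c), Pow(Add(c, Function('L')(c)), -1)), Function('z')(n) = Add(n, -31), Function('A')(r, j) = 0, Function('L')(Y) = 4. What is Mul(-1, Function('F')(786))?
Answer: 609944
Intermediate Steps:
Function('z')(n) = Add(-31, n)
Function('p')(c) = Mul(2, c, Pow(Add(4, c), -1)) (Function('p')(c) = Mul(Add(c, c), Pow(Add(c, 4), -1)) = Mul(Mul(2, c), Pow(Add(4, c), -1)) = Mul(2, c, Pow(Add(4, c), -1)))
Function('F')(G) = Add(-8, Mul(-1, G, Add(-10, G))) (Function('F')(G) = Add(-8, Mul(-1, Mul(Add(G, Add(-31, 21)), Add(G, Mul(2, 0, Pow(Add(4, 0), -1)))))) = Add(-8, Mul(-1, Mul(Add(G, -10), Add(G, Mul(2, 0, Pow(4, -1)))))) = Add(-8, Mul(-1, Mul(Add(-10, G), Add(G, Mul(2, 0, Rational(1, 4)))))) = Add(-8, Mul(-1, Mul(Add(-10, G), Add(G, 0)))) = Add(-8, Mul(-1, Mul(Add(-10, G), G))) = Add(-8, Mul(-1, Mul(G, Add(-10, G)))) = Add(-8, Mul(-1, G, Add(-10, G))))
Mul(-1, Function('F')(786)) = Mul(-1, Add(-8, Mul(-1, Pow(786, 2)), Mul(10, 786))) = Mul(-1, Add(-8, Mul(-1, 617796), 7860)) = Mul(-1, Add(-8, -617796, 7860)) = Mul(-1, -609944) = 609944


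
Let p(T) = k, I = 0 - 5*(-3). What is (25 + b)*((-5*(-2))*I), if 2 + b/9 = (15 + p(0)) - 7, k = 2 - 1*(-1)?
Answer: 15900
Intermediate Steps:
I = 15 (I = 0 + 15 = 15)
k = 3 (k = 2 + 1 = 3)
p(T) = 3
b = 81 (b = -18 + 9*((15 + 3) - 7) = -18 + 9*(18 - 7) = -18 + 9*11 = -18 + 99 = 81)
(25 + b)*((-5*(-2))*I) = (25 + 81)*(-5*(-2)*15) = 106*(10*15) = 106*150 = 15900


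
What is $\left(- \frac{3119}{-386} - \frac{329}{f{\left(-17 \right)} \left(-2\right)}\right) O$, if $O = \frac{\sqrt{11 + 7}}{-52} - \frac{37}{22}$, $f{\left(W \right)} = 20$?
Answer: $- \frac{4657449}{169840} - \frac{377631 \sqrt{2}}{401440} \approx -28.753$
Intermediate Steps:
$O = - \frac{37}{22} - \frac{3 \sqrt{2}}{52}$ ($O = \sqrt{18} \left(- \frac{1}{52}\right) - \frac{37}{22} = 3 \sqrt{2} \left(- \frac{1}{52}\right) - \frac{37}{22} = - \frac{3 \sqrt{2}}{52} - \frac{37}{22} = - \frac{37}{22} - \frac{3 \sqrt{2}}{52} \approx -1.7634$)
$\left(- \frac{3119}{-386} - \frac{329}{f{\left(-17 \right)} \left(-2\right)}\right) O = \left(- \frac{3119}{-386} - \frac{329}{20 \left(-2\right)}\right) \left(- \frac{37}{22} - \frac{3 \sqrt{2}}{52}\right) = \left(\left(-3119\right) \left(- \frac{1}{386}\right) - \frac{329}{-40}\right) \left(- \frac{37}{22} - \frac{3 \sqrt{2}}{52}\right) = \left(\frac{3119}{386} - - \frac{329}{40}\right) \left(- \frac{37}{22} - \frac{3 \sqrt{2}}{52}\right) = \left(\frac{3119}{386} + \frac{329}{40}\right) \left(- \frac{37}{22} - \frac{3 \sqrt{2}}{52}\right) = \frac{125877 \left(- \frac{37}{22} - \frac{3 \sqrt{2}}{52}\right)}{7720} = - \frac{4657449}{169840} - \frac{377631 \sqrt{2}}{401440}$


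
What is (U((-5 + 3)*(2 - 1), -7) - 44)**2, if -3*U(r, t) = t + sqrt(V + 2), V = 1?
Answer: (125 + sqrt(3))**2/9 ≈ 1784.6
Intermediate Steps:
U(r, t) = -t/3 - sqrt(3)/3 (U(r, t) = -(t + sqrt(1 + 2))/3 = -(t + sqrt(3))/3 = -t/3 - sqrt(3)/3)
(U((-5 + 3)*(2 - 1), -7) - 44)**2 = ((-1/3*(-7) - sqrt(3)/3) - 44)**2 = ((7/3 - sqrt(3)/3) - 44)**2 = (-125/3 - sqrt(3)/3)**2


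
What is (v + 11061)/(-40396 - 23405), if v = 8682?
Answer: -6581/21267 ≈ -0.30945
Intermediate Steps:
(v + 11061)/(-40396 - 23405) = (8682 + 11061)/(-40396 - 23405) = 19743/(-63801) = 19743*(-1/63801) = -6581/21267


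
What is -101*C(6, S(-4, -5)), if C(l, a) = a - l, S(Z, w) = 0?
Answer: 606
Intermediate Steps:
-101*C(6, S(-4, -5)) = -101*(0 - 1*6) = -101*(0 - 6) = -101*(-6) = 606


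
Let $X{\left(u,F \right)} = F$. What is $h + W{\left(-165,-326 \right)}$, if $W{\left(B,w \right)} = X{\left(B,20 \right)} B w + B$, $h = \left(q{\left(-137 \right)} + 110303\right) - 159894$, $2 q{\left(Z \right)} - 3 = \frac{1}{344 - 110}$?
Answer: $\frac{480189295}{468} \approx 1.026 \cdot 10^{6}$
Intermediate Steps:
$q{\left(Z \right)} = \frac{703}{468}$ ($q{\left(Z \right)} = \frac{3}{2} + \frac{1}{2 \left(344 - 110\right)} = \frac{3}{2} + \frac{1}{2 \cdot 234} = \frac{3}{2} + \frac{1}{2} \cdot \frac{1}{234} = \frac{3}{2} + \frac{1}{468} = \frac{703}{468}$)
$h = - \frac{23207885}{468}$ ($h = \left(\frac{703}{468} + 110303\right) - 159894 = \frac{51622507}{468} - 159894 = - \frac{23207885}{468} \approx -49590.0$)
$W{\left(B,w \right)} = B + 20 B w$ ($W{\left(B,w \right)} = 20 B w + B = B + 20 B w$)
$h + W{\left(-165,-326 \right)} = - \frac{23207885}{468} - 165 \left(1 + 20 \left(-326\right)\right) = - \frac{23207885}{468} - 165 \left(1 - 6520\right) = - \frac{23207885}{468} - -1075635 = - \frac{23207885}{468} + 1075635 = \frac{480189295}{468}$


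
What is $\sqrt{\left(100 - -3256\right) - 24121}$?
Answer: $i \sqrt{20765} \approx 144.1 i$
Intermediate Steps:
$\sqrt{\left(100 - -3256\right) - 24121} = \sqrt{\left(100 + 3256\right) - 24121} = \sqrt{3356 - 24121} = \sqrt{-20765} = i \sqrt{20765}$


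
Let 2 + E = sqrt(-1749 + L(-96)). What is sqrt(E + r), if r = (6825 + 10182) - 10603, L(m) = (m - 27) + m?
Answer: sqrt(6402 + 4*I*sqrt(123)) ≈ 80.013 + 0.2772*I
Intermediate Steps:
L(m) = -27 + 2*m (L(m) = (-27 + m) + m = -27 + 2*m)
r = 6404 (r = 17007 - 10603 = 6404)
E = -2 + 4*I*sqrt(123) (E = -2 + sqrt(-1749 + (-27 + 2*(-96))) = -2 + sqrt(-1749 + (-27 - 192)) = -2 + sqrt(-1749 - 219) = -2 + sqrt(-1968) = -2 + 4*I*sqrt(123) ≈ -2.0 + 44.362*I)
sqrt(E + r) = sqrt((-2 + 4*I*sqrt(123)) + 6404) = sqrt(6402 + 4*I*sqrt(123))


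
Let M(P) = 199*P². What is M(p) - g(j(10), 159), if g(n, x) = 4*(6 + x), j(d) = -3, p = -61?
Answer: 739819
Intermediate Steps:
g(n, x) = 24 + 4*x
M(p) - g(j(10), 159) = 199*(-61)² - (24 + 4*159) = 199*3721 - (24 + 636) = 740479 - 1*660 = 740479 - 660 = 739819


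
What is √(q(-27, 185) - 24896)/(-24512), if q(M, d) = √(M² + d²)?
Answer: -I*√(24896 - √34954)/24512 ≈ -0.0064128*I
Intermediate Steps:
√(q(-27, 185) - 24896)/(-24512) = √(√((-27)² + 185²) - 24896)/(-24512) = √(√(729 + 34225) - 24896)*(-1/24512) = √(√34954 - 24896)*(-1/24512) = √(-24896 + √34954)*(-1/24512) = -√(-24896 + √34954)/24512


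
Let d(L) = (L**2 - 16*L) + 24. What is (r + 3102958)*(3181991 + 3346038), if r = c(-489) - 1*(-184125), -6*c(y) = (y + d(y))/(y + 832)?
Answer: 7359885218815281/343 ≈ 2.1457e+13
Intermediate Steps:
d(L) = 24 + L**2 - 16*L
c(y) = -(24 + y**2 - 15*y)/(6*(832 + y)) (c(y) = -(y + (24 + y**2 - 16*y))/(6*(y + 832)) = -(24 + y**2 - 15*y)/(6*(832 + y)))
r = 63113795/343 (r = (-24 - 1*(-489)**2 + 15*(-489))/(6*(832 - 489)) - 1*(-184125) = (1/6)*(-24 - 1*239121 - 7335)/343 + 184125 = (1/6)*(1/343)*(-24 - 239121 - 7335) + 184125 = (1/6)*(1/343)*(-246480) + 184125 = -41080/343 + 184125 = 63113795/343 ≈ 1.8401e+5)
(r + 3102958)*(3181991 + 3346038) = (63113795/343 + 3102958)*(3181991 + 3346038) = (1127428389/343)*6528029 = 7359885218815281/343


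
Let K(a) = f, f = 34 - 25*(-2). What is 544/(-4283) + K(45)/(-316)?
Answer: -132919/338357 ≈ -0.39284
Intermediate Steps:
f = 84 (f = 34 - 5*(-10) = 34 + 50 = 84)
K(a) = 84
544/(-4283) + K(45)/(-316) = 544/(-4283) + 84/(-316) = 544*(-1/4283) + 84*(-1/316) = -544/4283 - 21/79 = -132919/338357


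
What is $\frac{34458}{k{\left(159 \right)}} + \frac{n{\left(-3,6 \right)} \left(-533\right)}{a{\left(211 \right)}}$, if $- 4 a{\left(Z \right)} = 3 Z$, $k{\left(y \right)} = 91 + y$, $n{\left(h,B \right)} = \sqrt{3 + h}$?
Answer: $\frac{17229}{125} \approx 137.83$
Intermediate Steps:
$a{\left(Z \right)} = - \frac{3 Z}{4}$
$\frac{34458}{k{\left(159 \right)}} + \frac{n{\left(-3,6 \right)} \left(-533\right)}{a{\left(211 \right)}} = \frac{34458}{91 + 159} + \frac{\sqrt{3 - 3} \left(-533\right)}{\left(- \frac{3}{4}\right) 211} = \frac{34458}{250} + \frac{\sqrt{0} \left(-533\right)}{- \frac{633}{4}} = 34458 \cdot \frac{1}{250} + 0 \left(-533\right) \left(- \frac{4}{633}\right) = \frac{17229}{125} + 0 \left(- \frac{4}{633}\right) = \frac{17229}{125} + 0 = \frac{17229}{125}$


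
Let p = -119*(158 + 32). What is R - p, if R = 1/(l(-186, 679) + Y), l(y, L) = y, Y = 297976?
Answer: 6733031901/297790 ≈ 22610.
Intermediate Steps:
R = 1/297790 (R = 1/(-186 + 297976) = 1/297790 ≈ 3.3581e-6)
p = -22610 (p = -119*190 = -22610)
R - p = 1/297790 - 1*(-22610) = 1/297790 + 22610 = 6733031901/297790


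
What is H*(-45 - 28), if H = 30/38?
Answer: -1095/19 ≈ -57.632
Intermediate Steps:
H = 15/19 (H = 30*(1/38) = 15/19 ≈ 0.78947)
H*(-45 - 28) = 15*(-45 - 28)/19 = (15/19)*(-73) = -1095/19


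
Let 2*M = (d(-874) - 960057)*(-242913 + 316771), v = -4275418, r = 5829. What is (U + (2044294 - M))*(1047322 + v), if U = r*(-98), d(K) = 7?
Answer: -114452658567768192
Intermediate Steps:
U = -571242 (U = 5829*(-98) = -571242)
M = -35453686450 (M = ((7 - 960057)*(-242913 + 316771))/2 = (-960050*73858)/2 = (½)*(-70907372900) = -35453686450)
(U + (2044294 - M))*(1047322 + v) = (-571242 + (2044294 - 1*(-35453686450)))*(1047322 - 4275418) = (-571242 + (2044294 + 35453686450))*(-3228096) = (-571242 + 35455730744)*(-3228096) = 35455159502*(-3228096) = -114452658567768192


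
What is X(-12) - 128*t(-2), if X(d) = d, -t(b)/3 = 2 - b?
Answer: 1524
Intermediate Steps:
t(b) = -6 + 3*b (t(b) = -3*(2 - b) = -6 + 3*b)
X(-12) - 128*t(-2) = -12 - 128*(-6 + 3*(-2)) = -12 - 128*(-6 - 6) = -12 - 128*(-12) = -12 + 1536 = 1524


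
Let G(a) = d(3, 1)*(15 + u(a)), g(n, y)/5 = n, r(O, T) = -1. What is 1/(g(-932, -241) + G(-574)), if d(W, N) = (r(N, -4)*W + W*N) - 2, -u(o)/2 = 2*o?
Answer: -1/9282 ≈ -0.00010774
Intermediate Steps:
u(o) = -4*o
d(W, N) = -2 - W + N*W (d(W, N) = (-W + W*N) - 2 = (-W + N*W) - 2 = -2 - W + N*W)
g(n, y) = 5*n
G(a) = -30 + 8*a (G(a) = (-2 - 1*3 + 1*3)*(15 - 4*a) = (-2 - 3 + 3)*(15 - 4*a) = -2*(15 - 4*a) = -30 + 8*a)
1/(g(-932, -241) + G(-574)) = 1/(5*(-932) + (-30 + 8*(-574))) = 1/(-4660 + (-30 - 4592)) = 1/(-4660 - 4622) = 1/(-9282) = -1/9282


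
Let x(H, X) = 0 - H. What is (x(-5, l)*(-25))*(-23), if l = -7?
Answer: 2875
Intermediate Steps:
x(H, X) = -H
(x(-5, l)*(-25))*(-23) = (-1*(-5)*(-25))*(-23) = (5*(-25))*(-23) = -125*(-23) = 2875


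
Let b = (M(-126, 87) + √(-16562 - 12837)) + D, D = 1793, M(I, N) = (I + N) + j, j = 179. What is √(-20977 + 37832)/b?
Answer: 1933*√16855/3765888 - I*√495520145/3765888 ≈ 0.066639 - 0.005911*I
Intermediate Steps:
M(I, N) = 179 + I + N (M(I, N) = (I + N) + 179 = 179 + I + N)
b = 1933 + I*√29399 (b = ((179 - 126 + 87) + √(-16562 - 12837)) + 1793 = (140 + √(-29399)) + 1793 = (140 + I*√29399) + 1793 = 1933 + I*√29399 ≈ 1933.0 + 171.46*I)
√(-20977 + 37832)/b = √(-20977 + 37832)/(1933 + I*√29399) = √16855/(1933 + I*√29399)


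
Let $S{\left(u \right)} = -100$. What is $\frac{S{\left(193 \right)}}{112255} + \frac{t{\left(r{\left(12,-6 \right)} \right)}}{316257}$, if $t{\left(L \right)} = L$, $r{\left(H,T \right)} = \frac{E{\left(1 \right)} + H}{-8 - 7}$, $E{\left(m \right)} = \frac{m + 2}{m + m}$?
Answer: $- \frac{21151153}{23667619690} \approx -0.00089367$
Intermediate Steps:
$E{\left(m \right)} = \frac{2 + m}{2 m}$
$r{\left(H,T \right)} = - \frac{1}{10} - \frac{H}{15}$ ($r{\left(H,T \right)} = \frac{\frac{2 + 1}{2 \cdot 1} + H}{-8 - 7} = \frac{\frac{1}{2} \cdot 1 \cdot 3 + H}{-15} = \left(\frac{3}{2} + H\right) \left(- \frac{1}{15}\right) = - \frac{1}{10} - \frac{H}{15}$)
$\frac{S{\left(193 \right)}}{112255} + \frac{t{\left(r{\left(12,-6 \right)} \right)}}{316257} = - \frac{100}{112255} + \frac{- \frac{1}{10} - \frac{4}{5}}{316257} = \left(-100\right) \frac{1}{112255} + \left(- \frac{1}{10} - \frac{4}{5}\right) \frac{1}{316257} = - \frac{20}{22451} - \frac{3}{1054190} = - \frac{21151153}{23667619690}$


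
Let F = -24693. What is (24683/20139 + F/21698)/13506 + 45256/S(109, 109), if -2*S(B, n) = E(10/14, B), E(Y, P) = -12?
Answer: 44515296241303039/5901798153132 ≈ 7542.7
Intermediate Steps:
S(B, n) = 6 (S(B, n) = -½*(-12) = 6)
(24683/20139 + F/21698)/13506 + 45256/S(109, 109) = (24683/20139 - 24693/21698)/13506 + 45256/6 = (24683*(1/20139) - 24693*1/21698)*(1/13506) + 45256*(⅙) = (24683/20139 - 24693/21698)*(1/13506) + 22628/3 = (38279407/436976022)*(1/13506) + 22628/3 = 38279407/5901798153132 + 22628/3 = 44515296241303039/5901798153132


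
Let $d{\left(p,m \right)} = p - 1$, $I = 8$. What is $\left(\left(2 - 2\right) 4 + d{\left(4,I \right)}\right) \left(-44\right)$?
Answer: $-132$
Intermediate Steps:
$d{\left(p,m \right)} = -1 + p$ ($d{\left(p,m \right)} = p - 1 = -1 + p$)
$\left(\left(2 - 2\right) 4 + d{\left(4,I \right)}\right) \left(-44\right) = \left(\left(2 - 2\right) 4 + \left(-1 + 4\right)\right) \left(-44\right) = \left(0 \cdot 4 + 3\right) \left(-44\right) = \left(0 + 3\right) \left(-44\right) = 3 \left(-44\right) = -132$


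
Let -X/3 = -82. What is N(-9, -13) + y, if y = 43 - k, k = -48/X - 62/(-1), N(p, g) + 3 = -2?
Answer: -976/41 ≈ -23.805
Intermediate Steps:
X = 246 (X = -3*(-82) = 246)
N(p, g) = -5 (N(p, g) = -3 - 2 = -5)
k = 2534/41 (k = -48/246 - 62/(-1) = -48*1/246 - 62*(-1) = -8/41 + 62 = 2534/41 ≈ 61.805)
y = -771/41 (y = 43 - 1*2534/41 = 43 - 2534/41 = -771/41 ≈ -18.805)
N(-9, -13) + y = -5 - 771/41 = -976/41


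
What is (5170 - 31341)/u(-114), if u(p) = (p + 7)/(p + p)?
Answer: -5966988/107 ≈ -55766.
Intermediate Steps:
u(p) = (7 + p)/(2*p) (u(p) = (7 + p)/((2*p)) = (7 + p)*(1/(2*p)) = (7 + p)/(2*p))
(5170 - 31341)/u(-114) = (5170 - 31341)/(((½)*(7 - 114)/(-114))) = -26171/((½)*(-1/114)*(-107)) = -26171/107/228 = -26171*228/107 = -5966988/107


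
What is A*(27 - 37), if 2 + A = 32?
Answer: -300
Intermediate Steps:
A = 30 (A = -2 + 32 = 30)
A*(27 - 37) = 30*(27 - 37) = 30*(-10) = -300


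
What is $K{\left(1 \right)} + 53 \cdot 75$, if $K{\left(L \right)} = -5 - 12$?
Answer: $3958$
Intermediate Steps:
$K{\left(L \right)} = -17$ ($K{\left(L \right)} = -5 - 12 = -17$)
$K{\left(1 \right)} + 53 \cdot 75 = -17 + 53 \cdot 75 = -17 + 3975 = 3958$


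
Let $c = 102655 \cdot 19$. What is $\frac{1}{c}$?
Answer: $\frac{1}{1950445} \approx 5.127 \cdot 10^{-7}$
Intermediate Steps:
$c = 1950445$
$\frac{1}{c} = \frac{1}{1950445}$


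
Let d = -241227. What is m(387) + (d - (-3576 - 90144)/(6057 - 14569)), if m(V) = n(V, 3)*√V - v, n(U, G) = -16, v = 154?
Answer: -256841099/1064 - 48*√43 ≈ -2.4171e+5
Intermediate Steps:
m(V) = -154 - 16*√V (m(V) = -16*√V - 1*154 = -16*√V - 154 = -154 - 16*√V)
m(387) + (d - (-3576 - 90144)/(6057 - 14569)) = (-154 - 48*√43) + (-241227 - (-3576 - 90144)/(6057 - 14569)) = (-154 - 48*√43) + (-241227 - (-93720)/(-8512)) = (-154 - 48*√43) + (-241227 - (-93720)*(-1)/8512) = (-154 - 48*√43) + (-241227 - 1*11715/1064) = (-154 - 48*√43) + (-241227 - 11715/1064) = (-154 - 48*√43) - 256677243/1064 = -256841099/1064 - 48*√43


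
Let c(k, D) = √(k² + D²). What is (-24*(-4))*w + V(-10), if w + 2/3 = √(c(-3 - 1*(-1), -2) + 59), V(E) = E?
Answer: -74 + 96*√(59 + 2*√2) ≈ 680.86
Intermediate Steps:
c(k, D) = √(D² + k²)
w = -⅔ + √(59 + 2*√2) (w = -⅔ + √(√((-2)² + (-3 - 1*(-1))²) + 59) = -⅔ + √(√(4 + (-3 + 1)²) + 59) = -⅔ + √(√(4 + (-2)²) + 59) = -⅔ + √(√(4 + 4) + 59) = -⅔ + √(√8 + 59) = -⅔ + √(2*√2 + 59) = -⅔ + √(59 + 2*√2) ≈ 7.1964)
(-24*(-4))*w + V(-10) = (-24*(-4))*(-⅔ + √(59 + 2*√2)) - 10 = 96*(-⅔ + √(59 + 2*√2)) - 10 = (-64 + 96*√(59 + 2*√2)) - 10 = -74 + 96*√(59 + 2*√2)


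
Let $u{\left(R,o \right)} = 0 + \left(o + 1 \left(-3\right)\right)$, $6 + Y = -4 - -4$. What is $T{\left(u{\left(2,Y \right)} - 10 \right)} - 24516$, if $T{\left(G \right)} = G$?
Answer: $-24535$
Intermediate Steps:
$Y = -6$ ($Y = -6 - 0 = -6 + \left(-4 + 4\right) = -6 + 0 = -6$)
$u{\left(R,o \right)} = -3 + o$ ($u{\left(R,o \right)} = 0 + \left(o - 3\right) = 0 + \left(-3 + o\right) = -3 + o$)
$T{\left(u{\left(2,Y \right)} - 10 \right)} - 24516 = \left(\left(-3 - 6\right) - 10\right) - 24516 = \left(-9 - 10\right) - 24516 = -19 - 24516 = -24535$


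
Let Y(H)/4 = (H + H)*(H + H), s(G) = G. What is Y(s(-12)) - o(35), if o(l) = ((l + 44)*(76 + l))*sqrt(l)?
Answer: 2304 - 8769*sqrt(35) ≈ -49574.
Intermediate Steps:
Y(H) = 16*H**2 (Y(H) = 4*((H + H)*(H + H)) = 4*((2*H)*(2*H)) = 4*(4*H**2) = 16*H**2)
o(l) = sqrt(l)*(44 + l)*(76 + l) (o(l) = ((44 + l)*(76 + l))*sqrt(l) = sqrt(l)*(44 + l)*(76 + l))
Y(s(-12)) - o(35) = 16*(-12)**2 - sqrt(35)*(3344 + 35**2 + 120*35) = 16*144 - sqrt(35)*(3344 + 1225 + 4200) = 2304 - sqrt(35)*8769 = 2304 - 8769*sqrt(35)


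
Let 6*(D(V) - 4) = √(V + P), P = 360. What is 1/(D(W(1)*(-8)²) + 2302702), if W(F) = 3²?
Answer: 1151353/2651227461205 - √26/5302454922410 ≈ 4.3427e-7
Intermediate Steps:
W(F) = 9
D(V) = 4 + √(360 + V)/6 (D(V) = 4 + √(V + 360)/6 = 4 + √(360 + V)/6)
1/(D(W(1)*(-8)²) + 2302702) = 1/((4 + √(360 + 9*(-8)²)/6) + 2302702) = 1/((4 + √(360 + 9*64)/6) + 2302702) = 1/((4 + √(360 + 576)/6) + 2302702) = 1/((4 + √936/6) + 2302702) = 1/((4 + (6*√26)/6) + 2302702) = 1/((4 + √26) + 2302702) = 1/(2302706 + √26)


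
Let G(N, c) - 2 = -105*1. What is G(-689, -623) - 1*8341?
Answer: -8444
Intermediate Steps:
G(N, c) = -103 (G(N, c) = 2 - 105*1 = 2 - 105 = -103)
G(-689, -623) - 1*8341 = -103 - 1*8341 = -103 - 8341 = -8444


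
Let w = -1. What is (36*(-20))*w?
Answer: 720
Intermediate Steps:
(36*(-20))*w = (36*(-20))*(-1) = -720*(-1) = 720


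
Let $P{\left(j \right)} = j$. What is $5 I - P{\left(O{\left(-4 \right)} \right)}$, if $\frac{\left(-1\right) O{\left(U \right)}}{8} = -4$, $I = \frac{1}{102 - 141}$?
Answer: $- \frac{1253}{39} \approx -32.128$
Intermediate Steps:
$I = - \frac{1}{39}$ ($I = \frac{1}{-39} = - \frac{1}{39} \approx -0.025641$)
$O{\left(U \right)} = 32$ ($O{\left(U \right)} = \left(-8\right) \left(-4\right) = 32$)
$5 I - P{\left(O{\left(-4 \right)} \right)} = 5 \left(- \frac{1}{39}\right) - 32 = - \frac{5}{39} - 32 = - \frac{1253}{39}$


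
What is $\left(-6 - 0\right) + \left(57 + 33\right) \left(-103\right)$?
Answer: $-9276$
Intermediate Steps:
$\left(-6 - 0\right) + \left(57 + 33\right) \left(-103\right) = \left(-6 + 0\right) + 90 \left(-103\right) = -6 - 9270 = -9276$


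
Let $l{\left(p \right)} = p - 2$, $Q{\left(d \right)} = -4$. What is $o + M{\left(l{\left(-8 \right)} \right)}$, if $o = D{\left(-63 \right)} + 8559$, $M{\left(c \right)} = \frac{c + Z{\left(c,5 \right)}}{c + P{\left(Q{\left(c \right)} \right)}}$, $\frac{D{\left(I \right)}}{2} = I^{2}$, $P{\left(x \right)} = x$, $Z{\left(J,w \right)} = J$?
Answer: $\frac{115489}{7} \approx 16498.0$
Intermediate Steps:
$l{\left(p \right)} = -2 + p$ ($l{\left(p \right)} = p - 2 = -2 + p$)
$D{\left(I \right)} = 2 I^{2}$
$M{\left(c \right)} = \frac{2 c}{-4 + c}$ ($M{\left(c \right)} = \frac{c + c}{c - 4} = \frac{2 c}{-4 + c}$)
$o = 16497$ ($o = 2 \left(-63\right)^{2} + 8559 = 2 \cdot 3969 + 8559 = 7938 + 8559 = 16497$)
$o + M{\left(l{\left(-8 \right)} \right)} = 16497 + \frac{2 \left(-2 - 8\right)}{-4 - 10} = 16497 + 2 \left(-10\right) \frac{1}{-4 - 10} = 16497 + 2 \left(-10\right) \frac{1}{-14} = 16497 + 2 \left(-10\right) \left(- \frac{1}{14}\right) = 16497 + \frac{10}{7} = \frac{115489}{7}$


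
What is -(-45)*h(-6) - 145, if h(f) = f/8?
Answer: -715/4 ≈ -178.75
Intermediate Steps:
h(f) = f/8 (h(f) = f*(⅛) = f/8)
-(-45)*h(-6) - 145 = -(-45)*(⅛)*(-6) - 145 = -(-45)*(-3)/4 - 145 = -45*¾ - 145 = -135/4 - 145 = -715/4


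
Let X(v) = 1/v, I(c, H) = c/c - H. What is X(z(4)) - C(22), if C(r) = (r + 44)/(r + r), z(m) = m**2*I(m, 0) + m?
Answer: -29/20 ≈ -1.4500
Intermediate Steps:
I(c, H) = 1 - H
z(m) = m + m**2 (z(m) = m**2*(1 - 1*0) + m = m**2*(1 + 0) + m = m**2*1 + m = m**2 + m = m + m**2)
C(r) = (44 + r)/(2*r) (C(r) = (44 + r)/((2*r)) = (44 + r)*(1/(2*r)) = (44 + r)/(2*r))
X(z(4)) - C(22) = 1/(4*(1 + 4)) - (44 + 22)/(2*22) = 1/(4*5) - 66/(2*22) = 1/20 - 1*3/2 = 1/20 - 3/2 = -29/20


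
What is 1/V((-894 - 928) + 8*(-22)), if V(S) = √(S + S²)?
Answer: √443334/1330002 ≈ 0.00050063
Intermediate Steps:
1/V((-894 - 928) + 8*(-22)) = 1/(√(((-894 - 928) + 8*(-22))*(1 + ((-894 - 928) + 8*(-22))))) = 1/(√((-1822 - 176)*(1 + (-1822 - 176)))) = 1/(√(-1998*(1 - 1998))) = 1/(√(-1998*(-1997))) = 1/(√3990006) = 1/(3*√443334) = √443334/1330002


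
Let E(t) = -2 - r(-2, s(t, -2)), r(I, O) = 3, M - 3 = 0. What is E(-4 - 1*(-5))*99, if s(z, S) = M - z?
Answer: -495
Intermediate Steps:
M = 3 (M = 3 + 0 = 3)
s(z, S) = 3 - z
E(t) = -5 (E(t) = -2 - 1*3 = -2 - 3 = -5)
E(-4 - 1*(-5))*99 = -5*99 = -495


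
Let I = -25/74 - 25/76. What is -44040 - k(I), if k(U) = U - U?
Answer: -44040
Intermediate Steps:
I = -1875/2812 (I = -25*1/74 - 25*1/76 = -25/74 - 25/76 = -1875/2812 ≈ -0.66679)
k(U) = 0
-44040 - k(I) = -44040 - 1*0 = -44040 + 0 = -44040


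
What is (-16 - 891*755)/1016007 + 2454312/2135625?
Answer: 352306128853/723269983125 ≈ 0.48710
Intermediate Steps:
(-16 - 891*755)/1016007 + 2454312/2135625 = (-16 - 672705)*(1/1016007) + 2454312*(1/2135625) = -672721*1/1016007 + 818104/711875 = -672721/1016007 + 818104/711875 = 352306128853/723269983125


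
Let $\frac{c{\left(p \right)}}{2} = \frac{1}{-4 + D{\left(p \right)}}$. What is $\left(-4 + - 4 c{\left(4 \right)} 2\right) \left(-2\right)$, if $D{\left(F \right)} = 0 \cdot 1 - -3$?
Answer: $-24$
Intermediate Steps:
$D{\left(F \right)} = 3$ ($D{\left(F \right)} = 0 + 3 = 3$)
$c{\left(p \right)} = -2$ ($c{\left(p \right)} = \frac{2}{-4 + 3} = \frac{2}{-1} = 2 \left(-1\right) = -2$)
$\left(-4 + - 4 c{\left(4 \right)} 2\right) \left(-2\right) = \left(-4 + \left(-4\right) \left(-2\right) 2\right) \left(-2\right) = \left(-4 + 8 \cdot 2\right) \left(-2\right) = \left(-4 + 16\right) \left(-2\right) = 12 \left(-2\right) = -24$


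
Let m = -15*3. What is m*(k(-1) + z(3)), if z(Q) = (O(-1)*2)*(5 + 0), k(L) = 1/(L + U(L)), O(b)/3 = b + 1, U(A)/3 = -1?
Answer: 45/4 ≈ 11.250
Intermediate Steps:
U(A) = -3 (U(A) = 3*(-1) = -3)
O(b) = 3 + 3*b (O(b) = 3*(b + 1) = 3*(1 + b) = 3 + 3*b)
k(L) = 1/(-3 + L) (k(L) = 1/(L - 3) = 1/(-3 + L))
m = -45
z(Q) = 0 (z(Q) = ((3 + 3*(-1))*2)*(5 + 0) = ((3 - 3)*2)*5 = (0*2)*5 = 0*5 = 0)
m*(k(-1) + z(3)) = -45*(1/(-3 - 1) + 0) = -45*(1/(-4) + 0) = -45*(-¼ + 0) = -45*(-¼) = 45/4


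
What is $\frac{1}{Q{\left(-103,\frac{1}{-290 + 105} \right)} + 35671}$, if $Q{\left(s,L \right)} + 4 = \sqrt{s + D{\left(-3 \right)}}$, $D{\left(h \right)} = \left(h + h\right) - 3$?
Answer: $\frac{35667}{1272135001} - \frac{4 i \sqrt{7}}{1272135001} \approx 2.8037 \cdot 10^{-5} - 8.3191 \cdot 10^{-9} i$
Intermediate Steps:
$D{\left(h \right)} = -3 + 2 h$ ($D{\left(h \right)} = 2 h - 3 = -3 + 2 h$)
$Q{\left(s,L \right)} = -4 + \sqrt{-9 + s}$ ($Q{\left(s,L \right)} = -4 + \sqrt{s + \left(-3 + 2 \left(-3\right)\right)} = -4 + \sqrt{s - 9} = -4 + \sqrt{-9 + s}$)
$\frac{1}{Q{\left(-103,\frac{1}{-290 + 105} \right)} + 35671} = \frac{1}{\left(-4 + \sqrt{-9 - 103}\right) + 35671} = \frac{1}{\left(-4 + \sqrt{-112}\right) + 35671} = \frac{1}{\left(-4 + 4 i \sqrt{7}\right) + 35671} = \frac{1}{35667 + 4 i \sqrt{7}}$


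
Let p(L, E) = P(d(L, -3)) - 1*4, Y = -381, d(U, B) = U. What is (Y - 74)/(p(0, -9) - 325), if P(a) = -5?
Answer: 455/334 ≈ 1.3623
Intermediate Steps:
p(L, E) = -9 (p(L, E) = -5 - 1*4 = -5 - 4 = -9)
(Y - 74)/(p(0, -9) - 325) = (-381 - 74)/(-9 - 325) = -455/(-334) = -455*(-1/334) = 455/334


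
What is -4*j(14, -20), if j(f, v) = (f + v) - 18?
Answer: 96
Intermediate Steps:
j(f, v) = -18 + f + v
-4*j(14, -20) = -4*(-18 + 14 - 20) = -4*(-24) = 96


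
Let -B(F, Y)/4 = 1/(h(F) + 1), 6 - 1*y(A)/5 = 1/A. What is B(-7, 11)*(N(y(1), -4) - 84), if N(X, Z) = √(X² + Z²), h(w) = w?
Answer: -56 + 2*√641/3 ≈ -39.121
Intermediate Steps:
y(A) = 30 - 5/A
B(F, Y) = -4/(1 + F) (B(F, Y) = -4/(F + 1) = -4/(1 + F))
B(-7, 11)*(N(y(1), -4) - 84) = (-4/(1 - 7))*(√((30 - 5/1)² + (-4)²) - 84) = (-4/(-6))*(√((30 - 5*1)² + 16) - 84) = (-4*(-⅙))*(√((30 - 5)² + 16) - 84) = 2*(√(25² + 16) - 84)/3 = 2*(√(625 + 16) - 84)/3 = 2*(√641 - 84)/3 = 2*(-84 + √641)/3 = -56 + 2*√641/3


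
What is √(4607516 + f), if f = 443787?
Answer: √5051303 ≈ 2247.5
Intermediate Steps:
√(4607516 + f) = √(4607516 + 443787) = √5051303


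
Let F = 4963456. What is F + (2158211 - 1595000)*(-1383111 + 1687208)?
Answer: 171275738923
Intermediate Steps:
F + (2158211 - 1595000)*(-1383111 + 1687208) = 4963456 + (2158211 - 1595000)*(-1383111 + 1687208) = 4963456 + 563211*304097 = 4963456 + 171270775467 = 171275738923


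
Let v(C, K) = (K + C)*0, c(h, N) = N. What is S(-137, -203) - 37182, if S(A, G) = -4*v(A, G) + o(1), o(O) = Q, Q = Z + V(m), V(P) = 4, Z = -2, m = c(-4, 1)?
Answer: -37180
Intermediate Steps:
m = 1
v(C, K) = 0 (v(C, K) = (C + K)*0 = 0)
Q = 2 (Q = -2 + 4 = 2)
o(O) = 2
S(A, G) = 2 (S(A, G) = -4*0 + 2 = 0 + 2 = 2)
S(-137, -203) - 37182 = 2 - 37182 = -37180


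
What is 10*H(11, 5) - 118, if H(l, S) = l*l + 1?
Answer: 1102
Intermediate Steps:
H(l, S) = 1 + l**2 (H(l, S) = l**2 + 1 = 1 + l**2)
10*H(11, 5) - 118 = 10*(1 + 11**2) - 118 = 10*(1 + 121) - 118 = 10*122 - 118 = 1220 - 118 = 1102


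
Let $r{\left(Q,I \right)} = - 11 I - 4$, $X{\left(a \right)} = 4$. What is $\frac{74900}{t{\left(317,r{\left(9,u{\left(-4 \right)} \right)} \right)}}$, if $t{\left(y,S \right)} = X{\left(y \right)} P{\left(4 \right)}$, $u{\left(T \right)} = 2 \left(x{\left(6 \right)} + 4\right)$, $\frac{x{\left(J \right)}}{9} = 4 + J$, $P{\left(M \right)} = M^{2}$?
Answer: $\frac{18725}{16} \approx 1170.3$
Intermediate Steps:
$x{\left(J \right)} = 36 + 9 J$ ($x{\left(J \right)} = 9 \left(4 + J\right) = 36 + 9 J$)
$u{\left(T \right)} = 188$ ($u{\left(T \right)} = 2 \left(\left(36 + 9 \cdot 6\right) + 4\right) = 2 \left(\left(36 + 54\right) + 4\right) = 2 \left(90 + 4\right) = 2 \cdot 94 = 188$)
$r{\left(Q,I \right)} = -4 - 11 I$
$t{\left(y,S \right)} = 64$ ($t{\left(y,S \right)} = 4 \cdot 4^{2} = 4 \cdot 16 = 64$)
$\frac{74900}{t{\left(317,r{\left(9,u{\left(-4 \right)} \right)} \right)}} = \frac{74900}{64} = 74900 \cdot \frac{1}{64} = \frac{18725}{16}$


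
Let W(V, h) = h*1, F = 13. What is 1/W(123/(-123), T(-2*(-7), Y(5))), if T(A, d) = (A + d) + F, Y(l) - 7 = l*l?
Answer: 1/59 ≈ 0.016949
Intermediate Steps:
Y(l) = 7 + l**2 (Y(l) = 7 + l*l = 7 + l**2)
T(A, d) = 13 + A + d (T(A, d) = (A + d) + 13 = 13 + A + d)
W(V, h) = h
1/W(123/(-123), T(-2*(-7), Y(5))) = 1/(13 - 2*(-7) + (7 + 5**2)) = 1/(13 + 14 + (7 + 25)) = 1/(13 + 14 + 32) = 1/59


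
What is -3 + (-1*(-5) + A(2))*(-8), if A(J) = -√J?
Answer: -43 + 8*√2 ≈ -31.686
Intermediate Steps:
-3 + (-1*(-5) + A(2))*(-8) = -3 + (-1*(-5) - √2)*(-8) = -3 + (5 - √2)*(-8) = -3 + (-40 + 8*√2) = -43 + 8*√2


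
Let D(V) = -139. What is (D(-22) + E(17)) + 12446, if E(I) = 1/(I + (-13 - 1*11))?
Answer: 86148/7 ≈ 12307.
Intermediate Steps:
E(I) = 1/(-24 + I) (E(I) = 1/(I + (-13 - 11)) = 1/(I - 24) = 1/(-24 + I))
(D(-22) + E(17)) + 12446 = (-139 + 1/(-24 + 17)) + 12446 = (-139 + 1/(-7)) + 12446 = (-139 - ⅐) + 12446 = -974/7 + 12446 = 86148/7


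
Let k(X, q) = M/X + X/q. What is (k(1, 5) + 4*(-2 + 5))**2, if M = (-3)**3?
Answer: 5476/25 ≈ 219.04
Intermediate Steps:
M = -27
k(X, q) = -27/X + X/q
(k(1, 5) + 4*(-2 + 5))**2 = ((-27/1 + 1/5) + 4*(-2 + 5))**2 = ((-27*1 + 1*(1/5)) + 4*3)**2 = ((-27 + 1/5) + 12)**2 = (-134/5 + 12)**2 = (-74/5)**2 = 5476/25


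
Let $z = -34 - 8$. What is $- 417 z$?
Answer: $17514$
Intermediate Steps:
$z = -42$
$- 417 z = \left(-417\right) \left(-42\right) = 17514$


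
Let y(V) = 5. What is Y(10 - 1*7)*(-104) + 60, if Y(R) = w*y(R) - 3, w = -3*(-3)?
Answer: -4308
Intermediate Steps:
w = 9
Y(R) = 42 (Y(R) = 9*5 - 3 = 45 - 3 = 42)
Y(10 - 1*7)*(-104) + 60 = 42*(-104) + 60 = -4368 + 60 = -4308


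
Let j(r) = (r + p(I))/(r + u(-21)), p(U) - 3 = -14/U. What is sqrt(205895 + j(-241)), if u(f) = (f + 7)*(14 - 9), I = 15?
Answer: sqrt(4480750035735)/4665 ≈ 453.76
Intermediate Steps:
p(U) = 3 - 14/U
u(f) = 35 + 5*f (u(f) = (7 + f)*5 = 35 + 5*f)
j(r) = (31/15 + r)/(-70 + r) (j(r) = (r + (3 - 14/15))/(r + (35 + 5*(-21))) = (r + (3 - 14*1/15))/(r + (35 - 105)) = (r + (3 - 14/15))/(r - 70) = (r + 31/15)/(-70 + r) = (31/15 + r)/(-70 + r))
sqrt(205895 + j(-241)) = sqrt(205895 + (31/15 - 241)/(-70 - 241)) = sqrt(205895 - 3584/15/(-311)) = sqrt(205895 - 1/311*(-3584/15)) = sqrt(205895 + 3584/4665) = sqrt(960503759/4665) = sqrt(4480750035735)/4665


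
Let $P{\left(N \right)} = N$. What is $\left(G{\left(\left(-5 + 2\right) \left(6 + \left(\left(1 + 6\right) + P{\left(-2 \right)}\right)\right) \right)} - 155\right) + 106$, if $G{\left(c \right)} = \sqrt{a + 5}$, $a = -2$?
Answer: $-49 + \sqrt{3} \approx -47.268$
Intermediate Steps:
$G{\left(c \right)} = \sqrt{3}$ ($G{\left(c \right)} = \sqrt{-2 + 5} = \sqrt{3}$)
$\left(G{\left(\left(-5 + 2\right) \left(6 + \left(\left(1 + 6\right) + P{\left(-2 \right)}\right)\right) \right)} - 155\right) + 106 = \left(\sqrt{3} - 155\right) + 106 = \left(-155 + \sqrt{3}\right) + 106 = -49 + \sqrt{3}$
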